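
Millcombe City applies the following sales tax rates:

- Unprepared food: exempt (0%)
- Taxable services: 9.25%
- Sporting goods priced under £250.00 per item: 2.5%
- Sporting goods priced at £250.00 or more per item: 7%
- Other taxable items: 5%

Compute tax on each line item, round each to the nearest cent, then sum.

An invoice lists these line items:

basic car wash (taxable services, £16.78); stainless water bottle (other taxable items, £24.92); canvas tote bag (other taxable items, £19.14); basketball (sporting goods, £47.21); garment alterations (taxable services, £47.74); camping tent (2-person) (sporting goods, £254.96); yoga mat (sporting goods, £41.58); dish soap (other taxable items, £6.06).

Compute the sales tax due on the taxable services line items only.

£5.97

Basic car wash £16.78: taxable services → 9.25% → £1.55
Garment alterations £47.74: taxable services → 9.25% → £4.42
Tax on taxable services = £1.55 + £4.42 = £5.97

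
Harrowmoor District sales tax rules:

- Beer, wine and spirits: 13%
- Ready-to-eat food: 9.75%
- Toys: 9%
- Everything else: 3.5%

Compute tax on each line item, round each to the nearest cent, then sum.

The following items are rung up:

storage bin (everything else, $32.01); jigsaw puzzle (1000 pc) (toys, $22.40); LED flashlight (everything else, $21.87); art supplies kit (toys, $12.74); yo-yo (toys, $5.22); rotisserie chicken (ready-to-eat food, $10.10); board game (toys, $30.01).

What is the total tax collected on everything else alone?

$1.89

Storage bin $32.01: everything else → 3.5% → $1.12
LED flashlight $21.87: everything else → 3.5% → $0.77
Tax on everything else = $1.12 + $0.77 = $1.89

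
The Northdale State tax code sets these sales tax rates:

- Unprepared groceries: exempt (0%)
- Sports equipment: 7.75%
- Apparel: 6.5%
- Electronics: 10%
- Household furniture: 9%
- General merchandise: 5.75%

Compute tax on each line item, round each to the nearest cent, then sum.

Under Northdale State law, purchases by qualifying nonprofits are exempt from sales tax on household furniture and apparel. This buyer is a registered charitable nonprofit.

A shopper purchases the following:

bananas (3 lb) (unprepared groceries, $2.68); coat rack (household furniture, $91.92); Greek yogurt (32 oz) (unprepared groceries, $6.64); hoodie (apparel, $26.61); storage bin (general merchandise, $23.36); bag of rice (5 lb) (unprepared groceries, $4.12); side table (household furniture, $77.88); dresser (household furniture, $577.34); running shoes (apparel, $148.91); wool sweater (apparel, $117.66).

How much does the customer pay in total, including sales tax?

$1078.46

Bananas (3 lb) $2.68: unprepared groceries → 0% → $0.00
Coat rack $91.92: household furniture, buyer-exempt → 0% → $0.00
Greek yogurt (32 oz) $6.64: unprepared groceries → 0% → $0.00
Hoodie $26.61: apparel, buyer-exempt → 0% → $0.00
Storage bin $23.36: general merchandise → 5.75% → $1.34
Bag of rice (5 lb) $4.12: unprepared groceries → 0% → $0.00
Side table $77.88: household furniture, buyer-exempt → 0% → $0.00
Dresser $577.34: household furniture, buyer-exempt → 0% → $0.00
Running shoes $148.91: apparel, buyer-exempt → 0% → $0.00
Wool sweater $117.66: apparel, buyer-exempt → 0% → $0.00
Subtotal = $1077.12; tax = $1.34; total due = $1078.46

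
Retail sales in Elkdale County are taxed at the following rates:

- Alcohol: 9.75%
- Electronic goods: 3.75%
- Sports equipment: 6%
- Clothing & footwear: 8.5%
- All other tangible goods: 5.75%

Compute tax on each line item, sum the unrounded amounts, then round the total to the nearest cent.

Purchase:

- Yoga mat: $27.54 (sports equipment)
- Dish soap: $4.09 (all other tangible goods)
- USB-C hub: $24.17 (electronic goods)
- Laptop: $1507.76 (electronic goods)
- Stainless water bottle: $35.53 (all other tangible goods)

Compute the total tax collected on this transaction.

$61.38

Yoga mat $27.54: sports equipment → 6% → $1.6524
Dish soap $4.09: all other tangible goods → 5.75% → $0.235175
USB-C hub $24.17: electronic goods → 3.75% → $0.906375
Laptop $1507.76: electronic goods → 3.75% → $56.541
Stainless water bottle $35.53: all other tangible goods → 5.75% → $2.042975
Unrounded tax sum = $61.377925 → $61.38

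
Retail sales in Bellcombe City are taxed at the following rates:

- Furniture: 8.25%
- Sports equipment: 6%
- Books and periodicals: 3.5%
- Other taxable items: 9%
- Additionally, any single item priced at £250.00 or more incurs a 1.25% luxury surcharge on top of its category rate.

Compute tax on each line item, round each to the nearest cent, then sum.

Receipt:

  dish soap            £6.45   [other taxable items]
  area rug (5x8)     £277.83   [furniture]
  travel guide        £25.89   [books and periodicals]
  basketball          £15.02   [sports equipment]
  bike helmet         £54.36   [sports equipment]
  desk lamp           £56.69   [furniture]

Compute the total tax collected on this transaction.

Dish soap £6.45: other taxable items → 9% → £0.58
Area rug (5x8) £277.83: furniture → 8.25% + 1.25% surcharge = 9.5% → £26.39
Travel guide £25.89: books and periodicals → 3.5% → £0.91
Basketball £15.02: sports equipment → 6% → £0.90
Bike helmet £54.36: sports equipment → 6% → £3.26
Desk lamp £56.69: furniture → 8.25% → £4.68
Total tax = £0.58 + £26.39 + £0.91 + £0.90 + £3.26 + £4.68 = £36.72

£36.72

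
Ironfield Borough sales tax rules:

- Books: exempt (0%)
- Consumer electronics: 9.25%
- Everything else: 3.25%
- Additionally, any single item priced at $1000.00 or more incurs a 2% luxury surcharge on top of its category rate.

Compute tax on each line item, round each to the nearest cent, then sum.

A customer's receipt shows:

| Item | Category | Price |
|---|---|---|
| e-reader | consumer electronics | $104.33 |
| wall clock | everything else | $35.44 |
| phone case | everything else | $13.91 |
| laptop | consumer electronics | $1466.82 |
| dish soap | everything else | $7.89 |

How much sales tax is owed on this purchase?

E-reader $104.33: consumer electronics → 9.25% → $9.65
Wall clock $35.44: everything else → 3.25% → $1.15
Phone case $13.91: everything else → 3.25% → $0.45
Laptop $1466.82: consumer electronics → 9.25% + 2% surcharge = 11.25% → $165.02
Dish soap $7.89: everything else → 3.25% → $0.26
Total tax = $9.65 + $1.15 + $0.45 + $165.02 + $0.26 = $176.53

$176.53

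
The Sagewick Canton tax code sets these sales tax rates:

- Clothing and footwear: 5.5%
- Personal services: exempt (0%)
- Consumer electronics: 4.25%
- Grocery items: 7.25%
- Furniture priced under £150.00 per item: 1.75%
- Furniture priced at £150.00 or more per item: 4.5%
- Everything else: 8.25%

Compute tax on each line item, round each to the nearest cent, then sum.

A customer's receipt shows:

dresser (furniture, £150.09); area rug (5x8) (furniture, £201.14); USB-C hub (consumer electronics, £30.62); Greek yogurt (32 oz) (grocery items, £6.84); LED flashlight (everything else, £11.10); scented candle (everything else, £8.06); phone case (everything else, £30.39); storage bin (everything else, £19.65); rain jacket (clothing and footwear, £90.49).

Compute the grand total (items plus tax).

Dresser £150.09: furniture, £150.00 or more → 4.5% → £6.75
Area rug (5x8) £201.14: furniture, £150.00 or more → 4.5% → £9.05
USB-C hub £30.62: consumer electronics → 4.25% → £1.30
Greek yogurt (32 oz) £6.84: grocery items → 7.25% → £0.50
LED flashlight £11.10: everything else → 8.25% → £0.92
Scented candle £8.06: everything else → 8.25% → £0.66
Phone case £30.39: everything else → 8.25% → £2.51
Storage bin £19.65: everything else → 8.25% → £1.62
Rain jacket £90.49: clothing and footwear → 5.5% → £4.98
Subtotal = £548.38; tax = £28.29; total due = £576.67

£576.67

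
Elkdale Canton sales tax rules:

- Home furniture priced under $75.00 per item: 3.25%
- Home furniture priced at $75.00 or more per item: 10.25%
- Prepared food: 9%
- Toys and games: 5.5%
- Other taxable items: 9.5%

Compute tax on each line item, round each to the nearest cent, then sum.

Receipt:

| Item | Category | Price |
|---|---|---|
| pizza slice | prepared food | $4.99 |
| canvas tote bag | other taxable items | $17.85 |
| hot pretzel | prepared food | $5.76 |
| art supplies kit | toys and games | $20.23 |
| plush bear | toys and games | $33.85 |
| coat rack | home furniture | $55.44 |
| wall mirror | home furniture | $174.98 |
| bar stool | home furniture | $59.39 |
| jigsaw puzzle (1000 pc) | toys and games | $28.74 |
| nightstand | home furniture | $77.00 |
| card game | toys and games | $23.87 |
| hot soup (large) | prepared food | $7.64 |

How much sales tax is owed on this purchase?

Pizza slice $4.99: prepared food → 9% → $0.45
Canvas tote bag $17.85: other taxable items → 9.5% → $1.70
Hot pretzel $5.76: prepared food → 9% → $0.52
Art supplies kit $20.23: toys and games → 5.5% → $1.11
Plush bear $33.85: toys and games → 5.5% → $1.86
Coat rack $55.44: home furniture, under $75.00 → 3.25% → $1.80
Wall mirror $174.98: home furniture, $75.00 or more → 10.25% → $17.94
Bar stool $59.39: home furniture, under $75.00 → 3.25% → $1.93
Jigsaw puzzle (1000 pc) $28.74: toys and games → 5.5% → $1.58
Nightstand $77.00: home furniture, $75.00 or more → 10.25% → $7.89
Card game $23.87: toys and games → 5.5% → $1.31
Hot soup (large) $7.64: prepared food → 9% → $0.69
Total tax = $0.45 + $1.70 + $0.52 + $1.11 + $1.86 + $1.80 + $17.94 + $1.93 + $1.58 + $7.89 + $1.31 + $0.69 = $38.78

$38.78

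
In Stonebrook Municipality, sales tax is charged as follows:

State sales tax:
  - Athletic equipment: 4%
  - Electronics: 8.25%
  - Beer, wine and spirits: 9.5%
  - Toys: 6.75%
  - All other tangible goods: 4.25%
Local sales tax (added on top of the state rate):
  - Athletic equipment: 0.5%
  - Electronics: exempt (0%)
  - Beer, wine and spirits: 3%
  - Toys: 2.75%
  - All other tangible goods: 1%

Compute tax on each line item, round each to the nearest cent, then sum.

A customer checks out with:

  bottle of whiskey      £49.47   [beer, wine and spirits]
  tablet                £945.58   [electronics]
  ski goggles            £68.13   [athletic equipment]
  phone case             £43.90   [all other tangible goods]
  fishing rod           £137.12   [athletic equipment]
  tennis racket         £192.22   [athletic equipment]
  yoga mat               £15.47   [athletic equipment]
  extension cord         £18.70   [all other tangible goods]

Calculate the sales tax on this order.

Bottle of whiskey £49.47: beer, wine and spirits → 9.5% + 3% local = 12.5% → £6.18
Tablet £945.58: electronics → 8.25% + 0% local = 8.25% → £78.01
Ski goggles £68.13: athletic equipment → 4% + 0.5% local = 4.5% → £3.07
Phone case £43.90: all other tangible goods → 4.25% + 1% local = 5.25% → £2.30
Fishing rod £137.12: athletic equipment → 4% + 0.5% local = 4.5% → £6.17
Tennis racket £192.22: athletic equipment → 4% + 0.5% local = 4.5% → £8.65
Yoga mat £15.47: athletic equipment → 4% + 0.5% local = 4.5% → £0.70
Extension cord £18.70: all other tangible goods → 4.25% + 1% local = 5.25% → £0.98
Total tax = £6.18 + £78.01 + £3.07 + £2.30 + £6.17 + £8.65 + £0.70 + £0.98 = £106.06

£106.06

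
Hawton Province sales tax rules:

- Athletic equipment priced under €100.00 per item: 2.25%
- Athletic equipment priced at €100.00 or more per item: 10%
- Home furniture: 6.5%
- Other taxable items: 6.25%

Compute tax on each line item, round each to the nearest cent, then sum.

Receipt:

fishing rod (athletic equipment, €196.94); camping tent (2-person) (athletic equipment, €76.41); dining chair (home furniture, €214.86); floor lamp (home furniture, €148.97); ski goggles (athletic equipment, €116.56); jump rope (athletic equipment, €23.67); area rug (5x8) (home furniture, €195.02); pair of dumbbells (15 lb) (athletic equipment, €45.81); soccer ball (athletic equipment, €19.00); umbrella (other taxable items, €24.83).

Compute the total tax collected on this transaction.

Fishing rod €196.94: athletic equipment, €100.00 or more → 10% → €19.69
Camping tent (2-person) €76.41: athletic equipment, under €100.00 → 2.25% → €1.72
Dining chair €214.86: home furniture → 6.5% → €13.97
Floor lamp €148.97: home furniture → 6.5% → €9.68
Ski goggles €116.56: athletic equipment, €100.00 or more → 10% → €11.66
Jump rope €23.67: athletic equipment, under €100.00 → 2.25% → €0.53
Area rug (5x8) €195.02: home furniture → 6.5% → €12.68
Pair of dumbbells (15 lb) €45.81: athletic equipment, under €100.00 → 2.25% → €1.03
Soccer ball €19.00: athletic equipment, under €100.00 → 2.25% → €0.43
Umbrella €24.83: other taxable items → 6.25% → €1.55
Total tax = €19.69 + €1.72 + €13.97 + €9.68 + €11.66 + €0.53 + €12.68 + €1.03 + €0.43 + €1.55 = €72.94

€72.94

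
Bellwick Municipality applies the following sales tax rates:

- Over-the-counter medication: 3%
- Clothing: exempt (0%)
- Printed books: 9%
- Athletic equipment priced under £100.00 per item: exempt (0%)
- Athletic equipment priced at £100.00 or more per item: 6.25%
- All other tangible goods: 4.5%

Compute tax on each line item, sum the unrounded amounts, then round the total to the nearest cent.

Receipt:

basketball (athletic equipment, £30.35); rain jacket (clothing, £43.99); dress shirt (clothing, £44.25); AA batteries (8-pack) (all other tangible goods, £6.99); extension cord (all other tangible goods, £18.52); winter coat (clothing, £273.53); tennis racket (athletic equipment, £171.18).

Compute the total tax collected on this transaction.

Basketball £30.35: athletic equipment, under £100.00 → 0% → £0.00
Rain jacket £43.99: clothing → 0% → £0.00
Dress shirt £44.25: clothing → 0% → £0.00
AA batteries (8-pack) £6.99: all other tangible goods → 4.5% → £0.31455
Extension cord £18.52: all other tangible goods → 4.5% → £0.8334
Winter coat £273.53: clothing → 0% → £0.00
Tennis racket £171.18: athletic equipment, £100.00 or more → 6.25% → £10.69875
Unrounded tax sum = £11.8467 → £11.85

£11.85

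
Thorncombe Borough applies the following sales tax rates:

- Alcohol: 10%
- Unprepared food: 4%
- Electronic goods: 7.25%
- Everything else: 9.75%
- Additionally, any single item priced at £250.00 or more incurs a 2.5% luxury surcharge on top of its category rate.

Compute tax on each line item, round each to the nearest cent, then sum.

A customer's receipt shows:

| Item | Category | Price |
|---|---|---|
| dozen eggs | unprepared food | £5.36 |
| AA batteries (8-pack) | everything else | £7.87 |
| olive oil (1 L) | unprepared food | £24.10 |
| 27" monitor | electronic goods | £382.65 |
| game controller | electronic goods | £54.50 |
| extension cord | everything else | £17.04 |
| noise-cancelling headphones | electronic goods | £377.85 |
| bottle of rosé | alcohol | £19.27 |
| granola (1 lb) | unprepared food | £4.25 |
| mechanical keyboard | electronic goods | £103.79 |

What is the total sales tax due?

£91.32

Dozen eggs £5.36: unprepared food → 4% → £0.21
AA batteries (8-pack) £7.87: everything else → 9.75% → £0.77
Olive oil (1 L) £24.10: unprepared food → 4% → £0.96
27" monitor £382.65: electronic goods → 7.25% + 2.5% surcharge = 9.75% → £37.31
Game controller £54.50: electronic goods → 7.25% → £3.95
Extension cord £17.04: everything else → 9.75% → £1.66
Noise-cancelling headphones £377.85: electronic goods → 7.25% + 2.5% surcharge = 9.75% → £36.84
Bottle of rosé £19.27: alcohol → 10% → £1.93
Granola (1 lb) £4.25: unprepared food → 4% → £0.17
Mechanical keyboard £103.79: electronic goods → 7.25% → £7.52
Total tax = £0.21 + £0.77 + £0.96 + £37.31 + £3.95 + £1.66 + £36.84 + £1.93 + £0.17 + £7.52 = £91.32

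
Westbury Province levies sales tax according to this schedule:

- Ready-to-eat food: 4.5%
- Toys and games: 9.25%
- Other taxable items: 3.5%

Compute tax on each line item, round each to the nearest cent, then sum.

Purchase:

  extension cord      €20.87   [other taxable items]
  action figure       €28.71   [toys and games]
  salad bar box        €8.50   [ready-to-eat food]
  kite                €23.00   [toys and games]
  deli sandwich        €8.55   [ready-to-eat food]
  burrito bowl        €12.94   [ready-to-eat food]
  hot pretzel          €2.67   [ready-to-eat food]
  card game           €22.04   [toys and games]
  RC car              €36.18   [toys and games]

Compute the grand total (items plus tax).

Extension cord €20.87: other taxable items → 3.5% → €0.73
Action figure €28.71: toys and games → 9.25% → €2.66
Salad bar box €8.50: ready-to-eat food → 4.5% → €0.38
Kite €23.00: toys and games → 9.25% → €2.13
Deli sandwich €8.55: ready-to-eat food → 4.5% → €0.38
Burrito bowl €12.94: ready-to-eat food → 4.5% → €0.58
Hot pretzel €2.67: ready-to-eat food → 4.5% → €0.12
Card game €22.04: toys and games → 9.25% → €2.04
RC car €36.18: toys and games → 9.25% → €3.35
Subtotal = €163.46; tax = €12.37; total due = €175.83

€175.83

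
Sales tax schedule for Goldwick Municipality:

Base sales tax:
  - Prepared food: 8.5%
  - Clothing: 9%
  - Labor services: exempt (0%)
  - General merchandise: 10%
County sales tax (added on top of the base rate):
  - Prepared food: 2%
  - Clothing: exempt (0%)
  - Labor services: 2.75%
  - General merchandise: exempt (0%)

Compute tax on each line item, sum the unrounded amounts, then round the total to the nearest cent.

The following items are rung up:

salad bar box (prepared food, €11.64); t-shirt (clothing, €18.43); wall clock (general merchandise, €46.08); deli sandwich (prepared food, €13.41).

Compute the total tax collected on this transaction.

€8.90

Salad bar box €11.64: prepared food → 8.5% + 2% county = 10.5% → €1.2222
T-shirt €18.43: clothing → 9% + 0% county = 9% → €1.6587
Wall clock €46.08: general merchandise → 10% + 0% county = 10% → €4.608
Deli sandwich €13.41: prepared food → 8.5% + 2% county = 10.5% → €1.40805
Unrounded tax sum = €8.89695 → €8.90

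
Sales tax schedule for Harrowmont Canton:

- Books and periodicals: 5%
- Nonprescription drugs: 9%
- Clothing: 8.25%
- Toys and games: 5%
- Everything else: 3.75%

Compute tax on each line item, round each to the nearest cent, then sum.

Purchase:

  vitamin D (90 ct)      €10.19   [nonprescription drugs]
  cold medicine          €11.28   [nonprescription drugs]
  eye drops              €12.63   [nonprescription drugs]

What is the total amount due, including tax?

Vitamin D (90 ct) €10.19: nonprescription drugs → 9% → €0.92
Cold medicine €11.28: nonprescription drugs → 9% → €1.02
Eye drops €12.63: nonprescription drugs → 9% → €1.14
Subtotal = €34.10; tax = €3.08; total due = €37.18

€37.18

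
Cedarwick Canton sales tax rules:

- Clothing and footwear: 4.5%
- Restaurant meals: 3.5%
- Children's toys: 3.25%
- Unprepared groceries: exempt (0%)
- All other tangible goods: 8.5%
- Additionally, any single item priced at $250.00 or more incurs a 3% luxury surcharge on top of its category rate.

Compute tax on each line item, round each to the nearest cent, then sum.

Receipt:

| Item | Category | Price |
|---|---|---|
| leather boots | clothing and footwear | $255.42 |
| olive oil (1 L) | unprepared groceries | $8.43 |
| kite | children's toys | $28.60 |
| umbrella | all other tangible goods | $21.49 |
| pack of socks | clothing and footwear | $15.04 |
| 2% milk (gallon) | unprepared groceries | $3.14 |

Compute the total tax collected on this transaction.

$22.60

Leather boots $255.42: clothing and footwear → 4.5% + 3% surcharge = 7.5% → $19.16
Olive oil (1 L) $8.43: unprepared groceries → 0% → $0.00
Kite $28.60: children's toys → 3.25% → $0.93
Umbrella $21.49: all other tangible goods → 8.5% → $1.83
Pack of socks $15.04: clothing and footwear → 4.5% → $0.68
2% milk (gallon) $3.14: unprepared groceries → 0% → $0.00
Total tax = $19.16 + $0.93 + $1.83 + $0.68 = $22.60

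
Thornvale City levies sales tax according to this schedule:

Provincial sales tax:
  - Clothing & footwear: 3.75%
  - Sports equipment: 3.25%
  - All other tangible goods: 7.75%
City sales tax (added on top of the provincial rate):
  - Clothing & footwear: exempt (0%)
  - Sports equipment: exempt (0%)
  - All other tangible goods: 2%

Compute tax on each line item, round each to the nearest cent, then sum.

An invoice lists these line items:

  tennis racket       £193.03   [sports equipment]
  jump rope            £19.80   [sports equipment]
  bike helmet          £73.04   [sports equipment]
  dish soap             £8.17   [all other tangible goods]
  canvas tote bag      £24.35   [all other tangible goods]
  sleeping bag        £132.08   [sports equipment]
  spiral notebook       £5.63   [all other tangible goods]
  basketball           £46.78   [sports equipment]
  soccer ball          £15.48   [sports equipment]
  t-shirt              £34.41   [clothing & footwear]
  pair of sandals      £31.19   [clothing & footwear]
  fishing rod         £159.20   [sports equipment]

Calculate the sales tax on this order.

£26.94

Tennis racket £193.03: sports equipment → 3.25% + 0% city = 3.25% → £6.27
Jump rope £19.80: sports equipment → 3.25% + 0% city = 3.25% → £0.64
Bike helmet £73.04: sports equipment → 3.25% + 0% city = 3.25% → £2.37
Dish soap £8.17: all other tangible goods → 7.75% + 2% city = 9.75% → £0.80
Canvas tote bag £24.35: all other tangible goods → 7.75% + 2% city = 9.75% → £2.37
Sleeping bag £132.08: sports equipment → 3.25% + 0% city = 3.25% → £4.29
Spiral notebook £5.63: all other tangible goods → 7.75% + 2% city = 9.75% → £0.55
Basketball £46.78: sports equipment → 3.25% + 0% city = 3.25% → £1.52
Soccer ball £15.48: sports equipment → 3.25% + 0% city = 3.25% → £0.50
T-shirt £34.41: clothing & footwear → 3.75% + 0% city = 3.75% → £1.29
Pair of sandals £31.19: clothing & footwear → 3.75% + 0% city = 3.75% → £1.17
Fishing rod £159.20: sports equipment → 3.25% + 0% city = 3.25% → £5.17
Total tax = £6.27 + £0.64 + £2.37 + £0.80 + £2.37 + £4.29 + £0.55 + £1.52 + £0.50 + £1.29 + £1.17 + £5.17 = £26.94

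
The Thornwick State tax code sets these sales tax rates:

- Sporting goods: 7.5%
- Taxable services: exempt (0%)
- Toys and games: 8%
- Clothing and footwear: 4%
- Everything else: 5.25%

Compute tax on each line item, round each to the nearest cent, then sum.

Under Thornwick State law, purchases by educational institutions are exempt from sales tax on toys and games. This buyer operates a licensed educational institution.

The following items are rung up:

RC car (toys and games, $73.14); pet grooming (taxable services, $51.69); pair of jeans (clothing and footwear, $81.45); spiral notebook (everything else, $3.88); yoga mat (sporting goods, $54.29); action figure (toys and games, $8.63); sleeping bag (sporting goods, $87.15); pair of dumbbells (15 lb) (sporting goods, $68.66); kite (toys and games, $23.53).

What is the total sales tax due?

RC car $73.14: toys and games, buyer-exempt → 0% → $0.00
Pet grooming $51.69: taxable services → 0% → $0.00
Pair of jeans $81.45: clothing and footwear → 4% → $3.26
Spiral notebook $3.88: everything else → 5.25% → $0.20
Yoga mat $54.29: sporting goods → 7.5% → $4.07
Action figure $8.63: toys and games, buyer-exempt → 0% → $0.00
Sleeping bag $87.15: sporting goods → 7.5% → $6.54
Pair of dumbbells (15 lb) $68.66: sporting goods → 7.5% → $5.15
Kite $23.53: toys and games, buyer-exempt → 0% → $0.00
Total tax = $3.26 + $0.20 + $4.07 + $6.54 + $5.15 = $19.22

$19.22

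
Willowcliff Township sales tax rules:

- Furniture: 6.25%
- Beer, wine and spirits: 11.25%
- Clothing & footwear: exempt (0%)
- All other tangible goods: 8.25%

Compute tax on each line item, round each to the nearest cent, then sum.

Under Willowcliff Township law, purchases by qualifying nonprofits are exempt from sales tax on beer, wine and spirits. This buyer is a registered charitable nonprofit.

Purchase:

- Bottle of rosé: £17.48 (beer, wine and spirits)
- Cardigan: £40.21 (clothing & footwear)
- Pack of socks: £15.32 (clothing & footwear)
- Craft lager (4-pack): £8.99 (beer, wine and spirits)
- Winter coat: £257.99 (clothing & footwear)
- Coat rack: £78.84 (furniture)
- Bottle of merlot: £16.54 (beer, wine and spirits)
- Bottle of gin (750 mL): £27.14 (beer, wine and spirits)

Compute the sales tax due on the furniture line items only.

£4.93

Coat rack £78.84: furniture → 6.25% → £4.93
Tax on furniture = £4.93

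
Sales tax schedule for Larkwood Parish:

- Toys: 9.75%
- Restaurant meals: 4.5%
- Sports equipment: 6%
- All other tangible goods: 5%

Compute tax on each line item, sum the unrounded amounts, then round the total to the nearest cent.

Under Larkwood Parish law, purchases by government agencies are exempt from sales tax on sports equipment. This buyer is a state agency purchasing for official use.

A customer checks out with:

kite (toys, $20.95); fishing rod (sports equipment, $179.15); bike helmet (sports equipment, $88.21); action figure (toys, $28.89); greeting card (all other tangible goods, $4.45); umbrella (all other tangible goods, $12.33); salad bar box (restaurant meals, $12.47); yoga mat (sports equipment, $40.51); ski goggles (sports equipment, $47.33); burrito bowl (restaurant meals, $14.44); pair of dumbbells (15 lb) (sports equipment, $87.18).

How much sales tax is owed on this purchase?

$6.91

Kite $20.95: toys → 9.75% → $2.042625
Fishing rod $179.15: sports equipment, buyer-exempt → 0% → $0.00
Bike helmet $88.21: sports equipment, buyer-exempt → 0% → $0.00
Action figure $28.89: toys → 9.75% → $2.816775
Greeting card $4.45: all other tangible goods → 5% → $0.2225
Umbrella $12.33: all other tangible goods → 5% → $0.6165
Salad bar box $12.47: restaurant meals → 4.5% → $0.56115
Yoga mat $40.51: sports equipment, buyer-exempt → 0% → $0.00
Ski goggles $47.33: sports equipment, buyer-exempt → 0% → $0.00
Burrito bowl $14.44: restaurant meals → 4.5% → $0.6498
Pair of dumbbells (15 lb) $87.18: sports equipment, buyer-exempt → 0% → $0.00
Unrounded tax sum = $6.90935 → $6.91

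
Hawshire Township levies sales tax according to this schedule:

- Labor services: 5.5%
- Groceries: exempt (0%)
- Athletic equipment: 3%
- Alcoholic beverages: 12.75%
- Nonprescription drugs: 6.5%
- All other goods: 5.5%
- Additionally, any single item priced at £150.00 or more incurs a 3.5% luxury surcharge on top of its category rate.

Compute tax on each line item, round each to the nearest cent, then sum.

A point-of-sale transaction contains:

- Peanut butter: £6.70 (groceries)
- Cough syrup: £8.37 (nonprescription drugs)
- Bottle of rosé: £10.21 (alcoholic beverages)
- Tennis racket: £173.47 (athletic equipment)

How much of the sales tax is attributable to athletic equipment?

Tennis racket £173.47: athletic equipment → 3% + 3.5% surcharge = 6.5% → £11.28
Tax on athletic equipment = £11.28

£11.28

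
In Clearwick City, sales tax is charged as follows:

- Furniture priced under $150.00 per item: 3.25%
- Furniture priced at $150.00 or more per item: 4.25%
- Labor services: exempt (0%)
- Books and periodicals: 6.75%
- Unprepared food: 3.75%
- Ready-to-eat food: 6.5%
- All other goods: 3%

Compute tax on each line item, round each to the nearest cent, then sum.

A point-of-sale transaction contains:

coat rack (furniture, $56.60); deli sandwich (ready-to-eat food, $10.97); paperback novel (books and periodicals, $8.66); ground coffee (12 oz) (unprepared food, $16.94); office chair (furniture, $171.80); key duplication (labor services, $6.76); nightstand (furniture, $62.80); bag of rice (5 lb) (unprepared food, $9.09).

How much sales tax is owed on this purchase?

$13.45

Coat rack $56.60: furniture, under $150.00 → 3.25% → $1.84
Deli sandwich $10.97: ready-to-eat food → 6.5% → $0.71
Paperback novel $8.66: books and periodicals → 6.75% → $0.58
Ground coffee (12 oz) $16.94: unprepared food → 3.75% → $0.64
Office chair $171.80: furniture, $150.00 or more → 4.25% → $7.30
Key duplication $6.76: labor services → 0% → $0.00
Nightstand $62.80: furniture, under $150.00 → 3.25% → $2.04
Bag of rice (5 lb) $9.09: unprepared food → 3.75% → $0.34
Total tax = $1.84 + $0.71 + $0.58 + $0.64 + $7.30 + $2.04 + $0.34 = $13.45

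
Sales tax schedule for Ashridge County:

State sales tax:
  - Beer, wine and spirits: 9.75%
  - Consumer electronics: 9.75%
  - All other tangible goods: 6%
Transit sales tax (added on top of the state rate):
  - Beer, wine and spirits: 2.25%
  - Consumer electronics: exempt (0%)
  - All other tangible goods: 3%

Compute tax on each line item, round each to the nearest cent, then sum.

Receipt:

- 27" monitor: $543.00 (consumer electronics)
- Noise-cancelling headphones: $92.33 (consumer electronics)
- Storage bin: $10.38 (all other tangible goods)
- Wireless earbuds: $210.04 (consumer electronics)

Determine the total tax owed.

27" monitor $543.00: consumer electronics → 9.75% + 0% transit = 9.75% → $52.94
Noise-cancelling headphones $92.33: consumer electronics → 9.75% + 0% transit = 9.75% → $9.00
Storage bin $10.38: all other tangible goods → 6% + 3% transit = 9% → $0.93
Wireless earbuds $210.04: consumer electronics → 9.75% + 0% transit = 9.75% → $20.48
Total tax = $52.94 + $9.00 + $0.93 + $20.48 = $83.35

$83.35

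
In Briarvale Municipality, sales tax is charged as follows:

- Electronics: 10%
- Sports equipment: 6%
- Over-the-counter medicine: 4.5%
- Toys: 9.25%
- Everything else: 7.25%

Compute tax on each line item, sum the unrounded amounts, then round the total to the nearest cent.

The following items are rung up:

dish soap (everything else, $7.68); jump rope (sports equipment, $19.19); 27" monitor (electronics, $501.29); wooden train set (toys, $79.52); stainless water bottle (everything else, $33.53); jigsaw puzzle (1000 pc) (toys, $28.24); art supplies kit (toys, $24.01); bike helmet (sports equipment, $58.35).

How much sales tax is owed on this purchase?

Dish soap $7.68: everything else → 7.25% → $0.5568
Jump rope $19.19: sports equipment → 6% → $1.1514
27" monitor $501.29: electronics → 10% → $50.129
Wooden train set $79.52: toys → 9.25% → $7.3556
Stainless water bottle $33.53: everything else → 7.25% → $2.430925
Jigsaw puzzle (1000 pc) $28.24: toys → 9.25% → $2.6122
Art supplies kit $24.01: toys → 9.25% → $2.220925
Bike helmet $58.35: sports equipment → 6% → $3.501
Unrounded tax sum = $69.95785 → $69.96

$69.96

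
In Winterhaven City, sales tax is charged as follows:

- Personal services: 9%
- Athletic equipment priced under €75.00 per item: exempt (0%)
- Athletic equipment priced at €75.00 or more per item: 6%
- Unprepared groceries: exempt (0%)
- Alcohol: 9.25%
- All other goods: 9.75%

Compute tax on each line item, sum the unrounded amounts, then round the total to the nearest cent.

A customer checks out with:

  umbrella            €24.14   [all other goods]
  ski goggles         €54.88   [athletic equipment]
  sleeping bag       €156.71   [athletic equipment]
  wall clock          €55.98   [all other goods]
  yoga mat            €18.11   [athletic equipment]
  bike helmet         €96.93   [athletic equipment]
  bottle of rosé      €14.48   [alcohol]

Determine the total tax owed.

€24.37

Umbrella €24.14: all other goods → 9.75% → €2.35365
Ski goggles €54.88: athletic equipment, under €75.00 → 0% → €0.00
Sleeping bag €156.71: athletic equipment, €75.00 or more → 6% → €9.4026
Wall clock €55.98: all other goods → 9.75% → €5.45805
Yoga mat €18.11: athletic equipment, under €75.00 → 0% → €0.00
Bike helmet €96.93: athletic equipment, €75.00 or more → 6% → €5.8158
Bottle of rosé €14.48: alcohol → 9.25% → €1.3394
Unrounded tax sum = €24.3695 → €24.37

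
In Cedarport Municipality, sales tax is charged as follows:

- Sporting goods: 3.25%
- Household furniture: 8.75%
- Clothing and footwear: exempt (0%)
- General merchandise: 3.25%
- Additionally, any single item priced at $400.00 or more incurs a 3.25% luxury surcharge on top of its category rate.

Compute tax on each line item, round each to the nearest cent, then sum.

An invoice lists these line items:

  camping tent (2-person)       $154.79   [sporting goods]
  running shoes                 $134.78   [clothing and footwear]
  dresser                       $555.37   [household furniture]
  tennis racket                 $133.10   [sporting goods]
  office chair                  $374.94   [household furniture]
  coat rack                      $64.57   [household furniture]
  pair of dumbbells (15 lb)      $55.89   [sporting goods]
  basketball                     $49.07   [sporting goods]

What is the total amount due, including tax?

$1640.38

Camping tent (2-person) $154.79: sporting goods → 3.25% → $5.03
Running shoes $134.78: clothing and footwear → 0% → $0.00
Dresser $555.37: household furniture → 8.75% + 3.25% surcharge = 12% → $66.64
Tennis racket $133.10: sporting goods → 3.25% → $4.33
Office chair $374.94: household furniture → 8.75% → $32.81
Coat rack $64.57: household furniture → 8.75% → $5.65
Pair of dumbbells (15 lb) $55.89: sporting goods → 3.25% → $1.82
Basketball $49.07: sporting goods → 3.25% → $1.59
Subtotal = $1522.51; tax = $117.87; total due = $1640.38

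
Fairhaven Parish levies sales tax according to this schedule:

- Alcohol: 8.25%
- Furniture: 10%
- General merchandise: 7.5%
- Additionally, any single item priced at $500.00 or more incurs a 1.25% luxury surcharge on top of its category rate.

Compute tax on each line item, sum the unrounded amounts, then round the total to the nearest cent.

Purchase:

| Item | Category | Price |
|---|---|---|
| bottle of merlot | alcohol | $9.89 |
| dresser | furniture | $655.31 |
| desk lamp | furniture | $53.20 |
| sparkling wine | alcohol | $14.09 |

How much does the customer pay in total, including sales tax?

$813.51

Bottle of merlot $9.89: alcohol → 8.25% → $0.815925
Dresser $655.31: furniture → 10% + 1.25% surcharge = 11.25% → $73.722375
Desk lamp $53.20: furniture → 10% → $5.32
Sparkling wine $14.09: alcohol → 8.25% → $1.162425
Subtotal = $732.49; unrounded tax = $81.020725 → $81.02; total due = $813.51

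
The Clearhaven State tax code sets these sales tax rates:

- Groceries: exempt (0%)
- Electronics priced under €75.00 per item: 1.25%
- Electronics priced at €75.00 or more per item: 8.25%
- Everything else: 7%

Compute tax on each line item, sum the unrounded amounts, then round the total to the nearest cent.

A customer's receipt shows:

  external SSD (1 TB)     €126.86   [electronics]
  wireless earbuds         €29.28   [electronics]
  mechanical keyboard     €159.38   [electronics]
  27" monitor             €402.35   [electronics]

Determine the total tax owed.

External SSD (1 TB) €126.86: electronics, €75.00 or more → 8.25% → €10.46595
Wireless earbuds €29.28: electronics, under €75.00 → 1.25% → €0.366
Mechanical keyboard €159.38: electronics, €75.00 or more → 8.25% → €13.14885
27" monitor €402.35: electronics, €75.00 or more → 8.25% → €33.193875
Unrounded tax sum = €57.174675 → €57.17

€57.17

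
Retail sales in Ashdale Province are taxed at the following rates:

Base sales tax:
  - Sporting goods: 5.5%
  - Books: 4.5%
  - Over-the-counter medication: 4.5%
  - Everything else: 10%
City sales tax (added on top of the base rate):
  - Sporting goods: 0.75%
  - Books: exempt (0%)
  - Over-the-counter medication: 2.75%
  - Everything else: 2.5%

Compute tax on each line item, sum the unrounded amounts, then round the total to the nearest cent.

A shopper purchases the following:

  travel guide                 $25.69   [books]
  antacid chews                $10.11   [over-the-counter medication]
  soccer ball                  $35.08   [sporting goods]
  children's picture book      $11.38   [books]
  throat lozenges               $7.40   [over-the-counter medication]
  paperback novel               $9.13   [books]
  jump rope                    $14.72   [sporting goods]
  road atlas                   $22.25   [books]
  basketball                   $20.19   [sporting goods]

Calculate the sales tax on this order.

$8.72

Travel guide $25.69: books → 4.5% + 0% city = 4.5% → $1.15605
Antacid chews $10.11: over-the-counter medication → 4.5% + 2.75% city = 7.25% → $0.732975
Soccer ball $35.08: sporting goods → 5.5% + 0.75% city = 6.25% → $2.1925
Children's picture book $11.38: books → 4.5% + 0% city = 4.5% → $0.5121
Throat lozenges $7.40: over-the-counter medication → 4.5% + 2.75% city = 7.25% → $0.5365
Paperback novel $9.13: books → 4.5% + 0% city = 4.5% → $0.41085
Jump rope $14.72: sporting goods → 5.5% + 0.75% city = 6.25% → $0.92
Road atlas $22.25: books → 4.5% + 0% city = 4.5% → $1.00125
Basketball $20.19: sporting goods → 5.5% + 0.75% city = 6.25% → $1.261875
Unrounded tax sum = $8.7241 → $8.72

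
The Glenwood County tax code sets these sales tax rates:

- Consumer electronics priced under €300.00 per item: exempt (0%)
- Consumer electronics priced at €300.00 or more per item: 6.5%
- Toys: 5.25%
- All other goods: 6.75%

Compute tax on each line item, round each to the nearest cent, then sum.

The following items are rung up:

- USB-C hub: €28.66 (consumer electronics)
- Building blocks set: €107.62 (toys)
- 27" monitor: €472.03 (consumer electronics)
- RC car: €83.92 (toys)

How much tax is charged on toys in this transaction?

Building blocks set €107.62: toys → 5.25% → €5.65
RC car €83.92: toys → 5.25% → €4.41
Tax on toys = €5.65 + €4.41 = €10.06

€10.06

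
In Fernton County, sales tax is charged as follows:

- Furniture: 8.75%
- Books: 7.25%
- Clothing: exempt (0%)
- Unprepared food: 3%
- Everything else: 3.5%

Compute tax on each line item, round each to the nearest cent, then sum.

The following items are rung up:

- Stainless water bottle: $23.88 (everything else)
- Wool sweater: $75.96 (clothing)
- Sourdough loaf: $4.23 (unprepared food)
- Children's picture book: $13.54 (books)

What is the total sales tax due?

Stainless water bottle $23.88: everything else → 3.5% → $0.84
Wool sweater $75.96: clothing → 0% → $0.00
Sourdough loaf $4.23: unprepared food → 3% → $0.13
Children's picture book $13.54: books → 7.25% → $0.98
Total tax = $0.84 + $0.13 + $0.98 = $1.95

$1.95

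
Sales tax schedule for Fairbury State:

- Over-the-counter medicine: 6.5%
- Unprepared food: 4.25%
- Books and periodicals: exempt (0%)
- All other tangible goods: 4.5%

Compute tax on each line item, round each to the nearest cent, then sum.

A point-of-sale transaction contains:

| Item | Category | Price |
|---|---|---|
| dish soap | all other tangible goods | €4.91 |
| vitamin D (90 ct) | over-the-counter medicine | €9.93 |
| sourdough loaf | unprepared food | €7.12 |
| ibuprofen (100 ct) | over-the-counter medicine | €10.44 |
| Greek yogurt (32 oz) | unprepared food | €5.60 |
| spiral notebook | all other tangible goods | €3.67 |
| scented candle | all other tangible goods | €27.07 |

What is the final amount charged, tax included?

€72.22

Dish soap €4.91: all other tangible goods → 4.5% → €0.22
Vitamin D (90 ct) €9.93: over-the-counter medicine → 6.5% → €0.65
Sourdough loaf €7.12: unprepared food → 4.25% → €0.30
Ibuprofen (100 ct) €10.44: over-the-counter medicine → 6.5% → €0.68
Greek yogurt (32 oz) €5.60: unprepared food → 4.25% → €0.24
Spiral notebook €3.67: all other tangible goods → 4.5% → €0.17
Scented candle €27.07: all other tangible goods → 4.5% → €1.22
Subtotal = €68.74; tax = €3.48; total due = €72.22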